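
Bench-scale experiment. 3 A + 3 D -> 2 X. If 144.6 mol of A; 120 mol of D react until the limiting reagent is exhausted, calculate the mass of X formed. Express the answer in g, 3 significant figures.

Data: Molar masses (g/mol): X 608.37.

48700 g

n(A) = 144.6 mol
n(D) = 120.0 mol
n/ν for A = 144.6/3 = 48.20
n/ν for D = 120.0/3 = 40.00
Smallest n/ν is D → limiting reagent.
n(X) = (2/3) × 120.0 = 80.00 mol
mass = 80.00 × 608.37 = 48670 g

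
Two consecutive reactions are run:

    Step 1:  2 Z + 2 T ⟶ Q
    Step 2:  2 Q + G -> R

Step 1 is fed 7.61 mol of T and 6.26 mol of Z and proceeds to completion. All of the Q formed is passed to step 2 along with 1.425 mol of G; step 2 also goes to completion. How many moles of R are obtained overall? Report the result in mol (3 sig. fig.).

Step 1:
n(T) = 7.610 mol
n(Z) = 6.260 mol
n/ν → T: 3.805, Z: 3.130; Z is limiting.
n(Q) produced = (1/2) × 6.260 = 3.130 mol
Step 2:
n(Q) available = 3.130 mol
n(G) = 1.425 mol
n/ν → Q: 1.565, G: 1.425; G is limiting.
n(R) = (1/1) × 1.425 = 1.425 mol

1.43 mol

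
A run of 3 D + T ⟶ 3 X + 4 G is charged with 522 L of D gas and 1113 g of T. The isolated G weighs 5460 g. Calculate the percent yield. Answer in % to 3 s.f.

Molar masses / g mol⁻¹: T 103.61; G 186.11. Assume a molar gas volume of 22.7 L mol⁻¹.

n(D) = 522.0 / 22.7 = 23.00 mol
n(T) = 1113 / 103.61 = 10.74 mol
n/ν → D: 7.667, T: 10.74; D is limiting.
theoretical n(G) = (4/3) × 23.00 = 30.67 mol → 5708 g
% yield = 5460 / 5708 × 100 = 95.66 %

95.7 %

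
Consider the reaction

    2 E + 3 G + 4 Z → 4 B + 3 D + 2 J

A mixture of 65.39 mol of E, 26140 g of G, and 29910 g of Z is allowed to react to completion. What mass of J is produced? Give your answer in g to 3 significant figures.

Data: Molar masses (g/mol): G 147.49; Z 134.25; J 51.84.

3390 g

n(E) = 65.39 mol
n(G) = 26140 / 147.49 = 177.2 mol
n(Z) = 29910 / 134.25 = 222.8 mol
n/ν for E = 65.39/2 = 32.70
n/ν for G = 177.2/3 = 59.07
n/ν for Z = 222.8/4 = 55.70
Smallest n/ν is E → limiting reagent.
n(J) = (2/2) × 65.39 = 65.39 mol
mass = 65.39 × 51.84 = 3390 g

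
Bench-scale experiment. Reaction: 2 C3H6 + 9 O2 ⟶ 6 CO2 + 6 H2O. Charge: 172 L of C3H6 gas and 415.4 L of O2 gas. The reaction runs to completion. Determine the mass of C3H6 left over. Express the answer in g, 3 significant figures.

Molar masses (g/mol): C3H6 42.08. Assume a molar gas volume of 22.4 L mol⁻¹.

150 g

n(C3H6) = 172.0 / 22.4 = 7.679 mol
n(O2) = 415.4 / 22.4 = 18.54 mol
n/ν → C3H6: 3.840, O2: 2.060; O2 is limiting.
C3H6 consumed = (2/9) × 18.54 = 4.120 mol
C3H6 remaining = 7.679 − 4.120 = 3.559 mol
mass = 3.559 × 42.08 = 149.8 g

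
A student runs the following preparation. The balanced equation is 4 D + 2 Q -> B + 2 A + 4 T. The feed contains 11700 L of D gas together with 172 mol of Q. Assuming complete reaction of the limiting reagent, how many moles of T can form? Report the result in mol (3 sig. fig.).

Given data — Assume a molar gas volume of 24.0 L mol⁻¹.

344 mol

n(D) = 11700 / 24.0 = 487.5 mol
n(Q) = 172.0 mol
n/ν for D = 487.5/4 = 121.9
n/ν for Q = 172.0/2 = 86.00
Smallest n/ν is Q → limiting reagent.
n(T) = (4/2) × 172.0 = 344.0 mol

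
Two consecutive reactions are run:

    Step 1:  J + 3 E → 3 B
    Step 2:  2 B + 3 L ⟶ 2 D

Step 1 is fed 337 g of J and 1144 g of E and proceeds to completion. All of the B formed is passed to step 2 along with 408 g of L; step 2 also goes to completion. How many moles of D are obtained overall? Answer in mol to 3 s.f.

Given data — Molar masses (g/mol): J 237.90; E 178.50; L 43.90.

Step 1:
n(J) = 337.0 / 237.90 = 1.417 mol
n(E) = 1144 / 178.50 = 6.409 mol
n/ν for J = 1.417/1 = 1.417
n/ν for E = 6.409/3 = 2.136
Smallest n/ν is J → limiting reagent.
n(B) produced = (3/1) × 1.417 = 4.251 mol
Step 2:
n(B) available = 4.251 mol
n(L) = 408.0 / 43.90 = 9.294 mol
n/ν for B = 4.251/2 = 2.126
n/ν for L = 9.294/3 = 3.098
Smallest n/ν is B → limiting reagent.
n(D) = (2/2) × 4.251 = 4.251 mol

4.25 mol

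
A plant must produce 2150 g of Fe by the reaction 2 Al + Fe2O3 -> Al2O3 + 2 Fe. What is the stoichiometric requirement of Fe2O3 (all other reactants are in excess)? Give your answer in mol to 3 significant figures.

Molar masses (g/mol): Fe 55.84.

19.3 mol

n(Fe) = 2150 / 55.84 = 38.50 mol
n(Fe2O3) = (1/2) × 38.50 = 19.25 mol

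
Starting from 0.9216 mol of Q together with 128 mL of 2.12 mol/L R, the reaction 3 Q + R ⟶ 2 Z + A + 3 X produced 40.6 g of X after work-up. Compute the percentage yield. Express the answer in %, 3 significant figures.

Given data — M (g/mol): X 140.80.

n(Q) = 0.9216 mol
n(R) = 2.12 × 128.0/1000 = 0.2714 mol
n/ν for Q = 0.9216/3 = 0.3072
n/ν for R = 0.2714/1 = 0.2714
Smallest n/ν is R → limiting reagent.
theoretical n(X) = (3/1) × 0.2714 = 0.8142 mol → 114.6 g
% yield = 40.6 / 114.6 × 100 = 35.43 %

35.4 %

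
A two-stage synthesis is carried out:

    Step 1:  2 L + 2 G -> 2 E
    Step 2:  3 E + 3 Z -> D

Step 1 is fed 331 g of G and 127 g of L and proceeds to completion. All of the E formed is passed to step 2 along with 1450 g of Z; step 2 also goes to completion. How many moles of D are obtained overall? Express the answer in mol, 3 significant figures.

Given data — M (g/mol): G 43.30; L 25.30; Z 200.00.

Step 1:
n(G) = 331.0 / 43.30 = 7.644 mol
n(L) = 127.0 / 25.30 = 5.020 mol
n/ν → G: 3.822, L: 2.510; L is limiting.
n(E) produced = (2/2) × 5.020 = 5.020 mol
Step 2:
n(E) available = 5.020 mol
n(Z) = 1450 / 200.00 = 7.250 mol
n/ν → E: 1.673, Z: 2.417; E is limiting.
n(D) = (1/3) × 5.020 = 1.673 mol

1.67 mol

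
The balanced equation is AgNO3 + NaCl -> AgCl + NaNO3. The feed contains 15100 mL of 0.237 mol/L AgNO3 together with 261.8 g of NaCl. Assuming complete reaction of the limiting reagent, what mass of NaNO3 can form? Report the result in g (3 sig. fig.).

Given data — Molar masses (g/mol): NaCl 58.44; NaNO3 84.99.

304 g

n(AgNO3) = 0.237 × 15100/1000 = 3.579 mol
n(NaCl) = 261.8 / 58.44 = 4.480 mol
n/ν for AgNO3 = 3.579/1 = 3.579
n/ν for NaCl = 4.480/1 = 4.480
Smallest n/ν is AgNO3 → limiting reagent.
n(NaNO3) = (1/1) × 3.579 = 3.579 mol
mass = 3.579 × 84.99 = 304.2 g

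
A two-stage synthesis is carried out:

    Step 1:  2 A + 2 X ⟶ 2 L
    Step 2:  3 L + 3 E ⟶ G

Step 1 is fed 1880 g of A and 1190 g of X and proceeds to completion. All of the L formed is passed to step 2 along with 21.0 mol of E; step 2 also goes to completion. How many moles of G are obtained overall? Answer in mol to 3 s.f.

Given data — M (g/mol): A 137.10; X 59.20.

Step 1:
n(A) = 1880 / 137.10 = 13.71 mol
n(X) = 1190 / 59.20 = 20.10 mol
n/ν for A = 13.71/2 = 6.855
n/ν for X = 20.10/2 = 10.05
Smallest n/ν is A → limiting reagent.
n(L) produced = (2/2) × 13.71 = 13.71 mol
Step 2:
n(L) available = 13.71 mol
n(E) = 21.00 mol
n/ν for L = 13.71/3 = 4.570
n/ν for E = 21.00/3 = 7.000
Smallest n/ν is L → limiting reagent.
n(G) = (1/3) × 13.71 = 4.570 mol

4.57 mol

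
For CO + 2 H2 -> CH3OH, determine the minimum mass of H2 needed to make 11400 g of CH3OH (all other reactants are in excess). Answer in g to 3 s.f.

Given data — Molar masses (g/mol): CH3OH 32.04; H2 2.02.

1440 g

n(CH3OH) = 11400 / 32.04 = 355.8 mol
n(H2) = (2/1) × 355.8 = 711.6 mol
mass = 711.6 × 2.02 = 1437 g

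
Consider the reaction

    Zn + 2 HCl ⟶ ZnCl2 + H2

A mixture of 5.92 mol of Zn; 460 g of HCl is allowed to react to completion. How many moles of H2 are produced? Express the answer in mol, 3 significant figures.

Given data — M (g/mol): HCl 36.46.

5.92 mol

n(Zn) = 5.920 mol
n(HCl) = 460.0 / 36.46 = 12.62 mol
n/ν for Zn = 5.920/1 = 5.920
n/ν for HCl = 12.62/2 = 6.310
Smallest n/ν is Zn → limiting reagent.
n(H2) = (1/1) × 5.920 = 5.920 mol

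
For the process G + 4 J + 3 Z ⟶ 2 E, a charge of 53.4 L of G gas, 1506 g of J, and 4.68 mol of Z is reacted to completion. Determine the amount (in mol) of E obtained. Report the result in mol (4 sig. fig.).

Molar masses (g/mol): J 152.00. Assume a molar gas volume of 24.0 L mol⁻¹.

n(G) = 53.40 / 24.0 = 2.225 mol
n(J) = 1506 / 152.00 = 9.908 mol
n(Z) = 4.680 mol
n/ν → G: 2.225, J: 2.477, Z: 1.560; Z is limiting.
n(E) = (2/3) × 4.680 = 3.120 mol

3.120 mol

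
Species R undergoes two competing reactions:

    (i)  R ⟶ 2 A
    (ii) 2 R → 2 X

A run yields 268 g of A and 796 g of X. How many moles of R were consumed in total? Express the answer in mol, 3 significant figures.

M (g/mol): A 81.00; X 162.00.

n(A) = 268 / 81.00 = 3.309 mol
n(X) = 796 / 162.00 = 4.914 mol
n(R) via (i) = (1/2)×3.309 = 1.655 mol
n(R) via (ii) = (2/2)×4.914 = 4.914 mol
total n(R) = 1.655 + 4.914 = 6.569 mol

6.57 mol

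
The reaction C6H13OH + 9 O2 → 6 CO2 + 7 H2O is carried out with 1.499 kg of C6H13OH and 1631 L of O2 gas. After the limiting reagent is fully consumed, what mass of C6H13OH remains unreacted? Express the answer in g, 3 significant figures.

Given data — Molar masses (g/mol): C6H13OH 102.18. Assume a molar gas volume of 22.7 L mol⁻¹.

683 g

n(C6H13OH) = 1.499×1000 / 102.18 = 14.67 mol
n(O2) = 1631 / 22.7 = 71.85 mol
n/ν → C6H13OH: 14.67, O2: 7.983; O2 is limiting.
C6H13OH consumed = (1/9) × 71.85 = 7.983 mol
C6H13OH remaining = 14.67 − 7.983 = 6.687 mol
mass = 6.687 × 102.18 = 683.3 g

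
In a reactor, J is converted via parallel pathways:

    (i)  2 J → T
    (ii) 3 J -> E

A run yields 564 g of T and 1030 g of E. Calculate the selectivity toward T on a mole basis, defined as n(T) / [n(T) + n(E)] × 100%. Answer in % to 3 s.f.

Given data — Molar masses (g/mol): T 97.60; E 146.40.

45.1 %

n(T) = 564 / 97.60 = 5.779 mol
n(E) = 1030 / 146.40 = 7.036 mol
selectivity = 5.779/(5.779+7.036) × 100 = 45.10 %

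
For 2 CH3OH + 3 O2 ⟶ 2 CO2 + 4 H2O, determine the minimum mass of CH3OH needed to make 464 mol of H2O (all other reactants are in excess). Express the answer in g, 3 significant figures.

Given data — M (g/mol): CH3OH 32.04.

7430 g

n(H2O) = 464.0 mol
n(CH3OH) = (2/4) × 464.0 = 232.0 mol
mass = 232.0 × 32.04 = 7433 g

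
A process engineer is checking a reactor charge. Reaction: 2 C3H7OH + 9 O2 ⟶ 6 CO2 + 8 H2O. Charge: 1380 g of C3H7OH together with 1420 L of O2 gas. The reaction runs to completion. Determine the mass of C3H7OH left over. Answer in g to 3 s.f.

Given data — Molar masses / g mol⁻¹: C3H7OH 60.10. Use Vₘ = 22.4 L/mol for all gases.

n(C3H7OH) = 1380 / 60.10 = 22.96 mol
n(O2) = 1420 / 22.4 = 63.39 mol
n/ν for C3H7OH = 22.96/2 = 11.48
n/ν for O2 = 63.39/9 = 7.043
Smallest n/ν is O2 → limiting reagent.
C3H7OH consumed = (2/9) × 63.39 = 14.09 mol
C3H7OH remaining = 22.96 − 14.09 = 8.870 mol
mass = 8.870 × 60.10 = 533.1 g

533 g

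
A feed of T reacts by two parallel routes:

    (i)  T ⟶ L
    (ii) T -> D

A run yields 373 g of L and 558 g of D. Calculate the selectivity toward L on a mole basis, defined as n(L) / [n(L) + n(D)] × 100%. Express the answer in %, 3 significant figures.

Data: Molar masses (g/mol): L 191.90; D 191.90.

n(L) = 373 / 191.90 = 1.944 mol
n(D) = 558 / 191.90 = 2.908 mol
selectivity = 1.944/(1.944+2.908) × 100 = 40.07 %

40.1 %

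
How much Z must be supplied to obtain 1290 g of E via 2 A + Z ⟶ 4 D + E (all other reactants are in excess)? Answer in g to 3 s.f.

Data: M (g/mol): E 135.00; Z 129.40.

n(E) = 1290 / 135.00 = 9.556 mol
n(Z) = (1/1) × 9.556 = 9.556 mol
mass = 9.556 × 129.40 = 1237 g

1240 g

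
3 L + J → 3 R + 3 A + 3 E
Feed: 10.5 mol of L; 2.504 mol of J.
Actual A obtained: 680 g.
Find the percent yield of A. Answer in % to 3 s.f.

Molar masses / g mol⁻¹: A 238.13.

38.0 %

n(L) = 10.50 mol
n(J) = 2.504 mol
n/ν for L = 10.50/3 = 3.500
n/ν for J = 2.504/1 = 2.504
Smallest n/ν is J → limiting reagent.
theoretical n(A) = (3/1) × 2.504 = 7.512 mol → 1789 g
% yield = 680 / 1789 × 100 = 38.01 %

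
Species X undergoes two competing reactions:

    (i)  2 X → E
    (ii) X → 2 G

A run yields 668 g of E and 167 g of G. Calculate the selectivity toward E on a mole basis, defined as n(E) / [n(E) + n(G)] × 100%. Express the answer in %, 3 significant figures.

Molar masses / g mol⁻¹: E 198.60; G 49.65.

n(E) = 668 / 198.60 = 3.364 mol
n(G) = 167 / 49.65 = 3.364 mol
selectivity = 3.364/(3.364+3.364) × 100 = 50.00 %

50.0 %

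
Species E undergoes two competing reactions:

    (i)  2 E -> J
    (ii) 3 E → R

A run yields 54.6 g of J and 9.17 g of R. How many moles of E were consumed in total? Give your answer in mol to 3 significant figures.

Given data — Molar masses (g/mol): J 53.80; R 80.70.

n(J) = 54.6 / 53.80 = 1.015 mol
n(R) = 9.17 / 80.70 = 0.1136 mol
n(E) via (i) = (2/1)×1.015 = 2.030 mol
n(E) via (ii) = (3/1)×0.1136 = 0.3408 mol
total n(E) = 2.030 + 0.3408 = 2.371 mol

2.37 mol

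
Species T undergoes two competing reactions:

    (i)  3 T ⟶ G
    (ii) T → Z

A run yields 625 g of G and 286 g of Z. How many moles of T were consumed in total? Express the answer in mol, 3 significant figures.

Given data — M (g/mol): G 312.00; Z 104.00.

n(G) = 625 / 312.00 = 2.003 mol
n(Z) = 286 / 104.00 = 2.750 mol
n(T) via (i) = (3/1)×2.003 = 6.009 mol
n(T) via (ii) = (1/1)×2.750 = 2.750 mol
total n(T) = 6.009 + 2.750 = 8.759 mol

8.76 mol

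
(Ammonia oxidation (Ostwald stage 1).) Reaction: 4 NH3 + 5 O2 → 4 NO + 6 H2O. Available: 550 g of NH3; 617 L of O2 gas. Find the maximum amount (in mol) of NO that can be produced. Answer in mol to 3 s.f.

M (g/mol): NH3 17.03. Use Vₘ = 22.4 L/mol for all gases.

n(NH3) = 550.0 / 17.03 = 32.30 mol
n(O2) = 617.0 / 22.4 = 27.54 mol
n/ν for NH3 = 32.30/4 = 8.075
n/ν for O2 = 27.54/5 = 5.508
Smallest n/ν is O2 → limiting reagent.
n(NO) = (4/5) × 27.54 = 22.03 mol

22.0 mol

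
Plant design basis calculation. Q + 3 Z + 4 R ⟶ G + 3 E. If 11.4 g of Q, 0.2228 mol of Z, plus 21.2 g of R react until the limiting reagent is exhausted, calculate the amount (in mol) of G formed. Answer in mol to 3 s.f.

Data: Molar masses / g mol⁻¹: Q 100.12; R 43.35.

0.0743 mol

n(Q) = 11.40 / 100.12 = 0.1139 mol
n(Z) = 0.2228 mol
n(R) = 21.20 / 43.35 = 0.4890 mol
n/ν → Q: 0.1139, Z: 0.07427, R: 0.1223; Z is limiting.
n(G) = (1/3) × 0.2228 = 0.07427 mol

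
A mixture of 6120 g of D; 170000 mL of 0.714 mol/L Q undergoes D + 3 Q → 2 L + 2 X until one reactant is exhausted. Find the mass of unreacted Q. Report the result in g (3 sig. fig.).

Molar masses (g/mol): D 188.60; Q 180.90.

4350 g

n(D) = 6120 / 188.60 = 32.45 mol
n(Q) = 0.714 × 170000/1000 = 121.4 mol
n/ν for D = 32.45/1 = 32.45
n/ν for Q = 121.4/3 = 40.47
Smallest n/ν is D → limiting reagent.
Q consumed = (3/1) × 32.45 = 97.35 mol
Q remaining = 121.4 − 97.35 = 24.05 mol
mass = 24.05 × 180.90 = 4351 g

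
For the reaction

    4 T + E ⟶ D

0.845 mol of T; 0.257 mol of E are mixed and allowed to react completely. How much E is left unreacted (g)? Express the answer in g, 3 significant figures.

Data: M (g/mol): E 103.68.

n(T) = 0.8450 mol
n(E) = 0.2570 mol
n/ν for T = 0.8450/4 = 0.2113
n/ν for E = 0.2570/1 = 0.2570
Smallest n/ν is T → limiting reagent.
E consumed = (1/4) × 0.8450 = 0.2113 mol
E remaining = 0.2570 − 0.2113 = 0.04570 mol
mass = 0.04570 × 103.68 = 4.738 g

4.74 g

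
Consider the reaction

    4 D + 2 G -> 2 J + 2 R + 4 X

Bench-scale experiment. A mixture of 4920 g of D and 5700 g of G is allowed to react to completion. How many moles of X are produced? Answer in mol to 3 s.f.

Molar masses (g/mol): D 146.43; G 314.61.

n(D) = 4920 / 146.43 = 33.60 mol
n(G) = 5700 / 314.61 = 18.12 mol
n/ν for D = 33.60/4 = 8.400
n/ν for G = 18.12/2 = 9.060
Smallest n/ν is D → limiting reagent.
n(X) = (4/4) × 33.60 = 33.60 mol

33.6 mol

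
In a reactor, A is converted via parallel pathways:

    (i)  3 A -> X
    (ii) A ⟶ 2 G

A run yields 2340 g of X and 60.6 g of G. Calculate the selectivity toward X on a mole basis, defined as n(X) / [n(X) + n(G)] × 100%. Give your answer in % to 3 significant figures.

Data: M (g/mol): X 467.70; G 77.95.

n(X) = 2340 / 467.70 = 5.003 mol
n(G) = 60.6 / 77.95 = 0.7774 mol
selectivity = 5.003/(5.003+0.7774) × 100 = 86.55 %

86.6 %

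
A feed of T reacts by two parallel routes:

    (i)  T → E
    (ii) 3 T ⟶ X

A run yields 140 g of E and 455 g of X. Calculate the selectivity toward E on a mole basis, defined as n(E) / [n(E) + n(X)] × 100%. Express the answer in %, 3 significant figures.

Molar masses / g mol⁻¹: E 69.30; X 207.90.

48.0 %

n(E) = 140 / 69.30 = 2.020 mol
n(X) = 455 / 207.90 = 2.189 mol
selectivity = 2.020/(2.020+2.189) × 100 = 47.99 %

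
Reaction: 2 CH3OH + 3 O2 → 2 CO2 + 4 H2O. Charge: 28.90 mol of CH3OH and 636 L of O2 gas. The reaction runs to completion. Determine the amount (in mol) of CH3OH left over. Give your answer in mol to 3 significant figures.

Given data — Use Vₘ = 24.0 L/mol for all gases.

11.2 mol

n(CH3OH) = 28.90 mol
n(O2) = 636.0 / 24.0 = 26.50 mol
n/ν for CH3OH = 28.90/2 = 14.45
n/ν for O2 = 26.50/3 = 8.833
Smallest n/ν is O2 → limiting reagent.
CH3OH consumed = (2/3) × 26.50 = 17.67 mol
CH3OH remaining = 28.90 − 17.67 = 11.23 mol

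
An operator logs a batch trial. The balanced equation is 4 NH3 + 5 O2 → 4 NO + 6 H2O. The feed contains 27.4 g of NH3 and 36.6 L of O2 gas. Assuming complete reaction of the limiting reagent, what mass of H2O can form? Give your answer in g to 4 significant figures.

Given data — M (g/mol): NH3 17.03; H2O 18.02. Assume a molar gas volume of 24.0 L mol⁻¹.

32.98 g

n(NH3) = 27.40 / 17.03 = 1.609 mol
n(O2) = 36.60 / 24.0 = 1.525 mol
n/ν for NH3 = 1.609/4 = 0.4023
n/ν for O2 = 1.525/5 = 0.3050
Smallest n/ν is O2 → limiting reagent.
n(H2O) = (6/5) × 1.525 = 1.830 mol
mass = 1.830 × 18.02 = 32.98 g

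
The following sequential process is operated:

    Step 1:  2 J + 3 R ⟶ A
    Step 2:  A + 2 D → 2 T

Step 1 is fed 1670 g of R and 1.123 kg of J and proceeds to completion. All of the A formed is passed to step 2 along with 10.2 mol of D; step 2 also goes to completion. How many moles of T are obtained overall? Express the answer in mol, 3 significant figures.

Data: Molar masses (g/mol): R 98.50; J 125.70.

8.93 mol

Step 1:
n(R) = 1670 / 98.50 = 16.95 mol
n(J) = 1.123×1000 / 125.70 = 8.934 mol
n/ν for R = 16.95/3 = 5.650
n/ν for J = 8.934/2 = 4.467
Smallest n/ν is J → limiting reagent.
n(A) produced = (1/2) × 8.934 = 4.467 mol
Step 2:
n(A) available = 4.467 mol
n(D) = 10.20 mol
n/ν for A = 4.467/1 = 4.467
n/ν for D = 10.20/2 = 5.100
Smallest n/ν is A → limiting reagent.
n(T) = (2/1) × 4.467 = 8.934 mol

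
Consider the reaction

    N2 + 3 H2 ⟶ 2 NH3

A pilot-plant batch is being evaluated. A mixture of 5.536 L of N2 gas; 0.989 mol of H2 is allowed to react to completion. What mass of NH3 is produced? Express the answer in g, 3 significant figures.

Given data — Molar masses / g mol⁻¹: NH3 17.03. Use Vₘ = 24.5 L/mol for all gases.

7.70 g

n(N2) = 5.536 / 24.5 = 0.2260 mol
n(H2) = 0.9890 mol
n/ν → N2: 0.2260, H2: 0.3297; N2 is limiting.
n(NH3) = (2/1) × 0.2260 = 0.4520 mol
mass = 0.4520 × 17.03 = 7.698 g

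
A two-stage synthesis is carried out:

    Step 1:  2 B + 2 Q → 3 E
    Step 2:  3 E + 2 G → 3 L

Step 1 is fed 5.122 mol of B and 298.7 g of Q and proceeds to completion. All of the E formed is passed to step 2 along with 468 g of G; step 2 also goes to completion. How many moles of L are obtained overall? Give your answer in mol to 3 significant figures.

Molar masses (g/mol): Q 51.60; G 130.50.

5.38 mol

Step 1:
n(B) = 5.122 mol
n(Q) = 298.7 / 51.60 = 5.789 mol
n/ν for B = 5.122/2 = 2.561
n/ν for Q = 5.789/2 = 2.895
Smallest n/ν is B → limiting reagent.
n(E) produced = (3/2) × 5.122 = 7.683 mol
Step 2:
n(E) available = 7.683 mol
n(G) = 468.0 / 130.50 = 3.586 mol
n/ν for E = 7.683/3 = 2.561
n/ν for G = 3.586/2 = 1.793
Smallest n/ν is G → limiting reagent.
n(L) = (3/2) × 3.586 = 5.379 mol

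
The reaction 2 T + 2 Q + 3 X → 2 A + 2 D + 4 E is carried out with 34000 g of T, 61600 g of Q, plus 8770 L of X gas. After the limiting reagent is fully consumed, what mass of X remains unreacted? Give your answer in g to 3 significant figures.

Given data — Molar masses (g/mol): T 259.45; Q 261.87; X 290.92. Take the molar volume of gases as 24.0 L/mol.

n(T) = 34000 / 259.45 = 131.0 mol
n(Q) = 61600 / 261.87 = 235.2 mol
n(X) = 8770 / 24.0 = 365.4 mol
n/ν for T = 131.0/2 = 65.50
n/ν for Q = 235.2/2 = 117.6
n/ν for X = 365.4/3 = 121.8
Smallest n/ν is T → limiting reagent.
X consumed = (3/2) × 131.0 = 196.5 mol
X remaining = 365.4 − 196.5 = 168.9 mol
mass = 168.9 × 290.92 = 49140 g

49100 g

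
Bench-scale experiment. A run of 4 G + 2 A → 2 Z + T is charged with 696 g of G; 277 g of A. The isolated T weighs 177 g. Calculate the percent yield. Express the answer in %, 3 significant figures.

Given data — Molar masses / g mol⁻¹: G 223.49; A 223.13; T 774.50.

36.8 %

n(G) = 696.0 / 223.49 = 3.114 mol
n(A) = 277.0 / 223.13 = 1.241 mol
n/ν → G: 0.7785, A: 0.6205; A is limiting.
theoretical n(T) = (1/2) × 1.241 = 0.6205 mol → 480.6 g
% yield = 177 / 480.6 × 100 = 36.83 %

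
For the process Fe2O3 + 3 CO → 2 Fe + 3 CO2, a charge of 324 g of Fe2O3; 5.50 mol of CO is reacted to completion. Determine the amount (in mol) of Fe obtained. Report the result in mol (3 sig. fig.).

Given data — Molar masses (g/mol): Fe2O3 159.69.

3.67 mol

n(Fe2O3) = 324.0 / 159.69 = 2.029 mol
n(CO) = 5.500 mol
n/ν → Fe2O3: 2.029, CO: 1.833; CO is limiting.
n(Fe) = (2/3) × 5.500 = 3.667 mol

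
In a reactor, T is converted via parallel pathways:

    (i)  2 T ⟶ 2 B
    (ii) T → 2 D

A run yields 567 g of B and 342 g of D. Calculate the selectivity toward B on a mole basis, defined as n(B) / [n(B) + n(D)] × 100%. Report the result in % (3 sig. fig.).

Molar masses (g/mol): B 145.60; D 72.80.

n(B) = 567 / 145.60 = 3.894 mol
n(D) = 342 / 72.80 = 4.698 mol
selectivity = 3.894/(3.894+4.698) × 100 = 45.32 %

45.3 %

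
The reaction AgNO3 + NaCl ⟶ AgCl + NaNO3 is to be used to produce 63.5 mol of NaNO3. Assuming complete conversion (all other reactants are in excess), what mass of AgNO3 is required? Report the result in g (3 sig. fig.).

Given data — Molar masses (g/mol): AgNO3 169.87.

n(NaNO3) = 63.50 mol
n(AgNO3) = (1/1) × 63.50 = 63.50 mol
mass = 63.50 × 169.87 = 10790 g

10800 g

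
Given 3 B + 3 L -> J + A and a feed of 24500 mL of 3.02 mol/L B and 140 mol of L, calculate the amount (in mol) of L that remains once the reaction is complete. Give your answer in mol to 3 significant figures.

n(B) = 3.02 × 24500/1000 = 73.99 mol
n(L) = 140.0 mol
n/ν for B = 73.99/3 = 24.66
n/ν for L = 140.0/3 = 46.67
Smallest n/ν is B → limiting reagent.
L consumed = (3/3) × 73.99 = 73.99 mol
L remaining = 140.0 − 73.99 = 66.01 mol

66.0 mol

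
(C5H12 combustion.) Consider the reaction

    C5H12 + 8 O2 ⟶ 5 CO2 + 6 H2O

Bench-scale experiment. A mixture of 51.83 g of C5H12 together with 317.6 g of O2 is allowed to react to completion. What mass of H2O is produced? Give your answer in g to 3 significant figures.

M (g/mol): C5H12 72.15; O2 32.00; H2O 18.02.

77.7 g

n(C5H12) = 51.83 / 72.15 = 0.7184 mol
n(O2) = 317.6 / 32.00 = 9.925 mol
n/ν for C5H12 = 0.7184/1 = 0.7184
n/ν for O2 = 9.925/8 = 1.241
Smallest n/ν is C5H12 → limiting reagent.
n(H2O) = (6/1) × 0.7184 = 4.310 mol
mass = 4.310 × 18.02 = 77.67 g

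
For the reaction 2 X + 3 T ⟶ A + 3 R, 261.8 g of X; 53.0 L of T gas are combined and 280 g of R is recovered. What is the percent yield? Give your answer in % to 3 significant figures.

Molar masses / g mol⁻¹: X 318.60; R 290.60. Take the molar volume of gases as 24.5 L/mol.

n(X) = 261.8 / 318.60 = 0.8217 mol
n(T) = 53.00 / 24.5 = 2.163 mol
n/ν for X = 0.8217/2 = 0.4109
n/ν for T = 2.163/3 = 0.7210
Smallest n/ν is X → limiting reagent.
theoretical n(R) = (3/2) × 0.8217 = 1.233 mol → 358.3 g
% yield = 280 / 358.3 × 100 = 78.15 %

78.2 %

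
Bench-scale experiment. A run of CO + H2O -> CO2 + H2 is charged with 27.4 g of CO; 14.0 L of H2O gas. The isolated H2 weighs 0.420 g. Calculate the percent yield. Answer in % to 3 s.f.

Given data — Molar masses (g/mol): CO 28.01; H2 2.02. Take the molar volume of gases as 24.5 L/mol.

36.4 %

n(CO) = 27.40 / 28.01 = 0.9782 mol
n(H2O) = 14.00 / 24.5 = 0.5714 mol
n/ν for CO = 0.9782/1 = 0.9782
n/ν for H2O = 0.5714/1 = 0.5714
Smallest n/ν is H2O → limiting reagent.
theoretical n(H2) = (1/1) × 0.5714 = 0.5714 mol → 1.154 g
% yield = 0.420 / 1.154 × 100 = 36.40 %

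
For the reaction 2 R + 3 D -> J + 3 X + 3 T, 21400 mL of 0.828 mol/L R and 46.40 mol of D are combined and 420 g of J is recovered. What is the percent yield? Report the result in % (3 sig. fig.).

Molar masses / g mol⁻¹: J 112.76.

42.0 %

n(R) = 0.828 × 21400/1000 = 17.72 mol
n(D) = 46.40 mol
n/ν → R: 8.860, D: 15.47; R is limiting.
theoretical n(J) = (1/2) × 17.72 = 8.860 mol → 999.1 g
% yield = 420 / 999.1 × 100 = 42.04 %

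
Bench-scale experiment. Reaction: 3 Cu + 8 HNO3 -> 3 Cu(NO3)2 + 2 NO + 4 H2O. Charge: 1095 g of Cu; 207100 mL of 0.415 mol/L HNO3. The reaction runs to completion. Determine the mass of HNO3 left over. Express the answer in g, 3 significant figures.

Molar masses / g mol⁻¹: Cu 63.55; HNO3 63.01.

2520 g

n(Cu) = 1095 / 63.55 = 17.23 mol
n(HNO3) = 0.415 × 207100/1000 = 85.95 mol
n/ν → Cu: 5.743, HNO3: 10.74; Cu is limiting.
HNO3 consumed = (8/3) × 17.23 = 45.95 mol
HNO3 remaining = 85.95 − 45.95 = 40.00 mol
mass = 40.00 × 63.01 = 2520 g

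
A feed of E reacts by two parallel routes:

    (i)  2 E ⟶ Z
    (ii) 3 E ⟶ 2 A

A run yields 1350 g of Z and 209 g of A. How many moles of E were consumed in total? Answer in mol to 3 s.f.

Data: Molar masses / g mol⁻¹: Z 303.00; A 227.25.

10.3 mol

n(Z) = 1350 / 303.00 = 4.455 mol
n(A) = 209 / 227.25 = 0.9197 mol
n(E) via (i) = (2/1)×4.455 = 8.910 mol
n(E) via (ii) = (3/2)×0.9197 = 1.380 mol
total n(E) = 8.910 + 1.380 = 10.29 mol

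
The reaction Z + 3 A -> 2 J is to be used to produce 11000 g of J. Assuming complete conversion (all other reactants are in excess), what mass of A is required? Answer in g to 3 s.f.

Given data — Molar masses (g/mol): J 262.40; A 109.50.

n(J) = 11000 / 262.40 = 41.92 mol
n(A) = (3/2) × 41.92 = 62.88 mol
mass = 62.88 × 109.50 = 6885 g

6890 g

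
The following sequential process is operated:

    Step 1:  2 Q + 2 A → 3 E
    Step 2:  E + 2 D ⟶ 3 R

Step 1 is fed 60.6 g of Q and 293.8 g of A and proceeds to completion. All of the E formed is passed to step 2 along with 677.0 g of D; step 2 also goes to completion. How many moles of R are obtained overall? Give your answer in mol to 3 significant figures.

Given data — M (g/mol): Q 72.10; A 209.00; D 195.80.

Step 1:
n(Q) = 60.60 / 72.10 = 0.8405 mol
n(A) = 293.8 / 209.00 = 1.406 mol
n/ν for Q = 0.8405/2 = 0.4203
n/ν for A = 1.406/2 = 0.7030
Smallest n/ν is Q → limiting reagent.
n(E) produced = (3/2) × 0.8405 = 1.261 mol
Step 2:
n(E) available = 1.261 mol
n(D) = 677.0 / 195.80 = 3.458 mol
n/ν for E = 1.261/1 = 1.261
n/ν for D = 3.458/2 = 1.729
Smallest n/ν is E → limiting reagent.
n(R) = (3/1) × 1.261 = 3.783 mol

3.78 mol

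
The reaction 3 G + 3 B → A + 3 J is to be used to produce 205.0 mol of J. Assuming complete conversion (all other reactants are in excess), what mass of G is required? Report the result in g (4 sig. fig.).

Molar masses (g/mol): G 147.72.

n(J) = 205.0 mol
n(G) = (3/3) × 205.0 = 205.0 mol
mass = 205.0 × 147.72 = 30280 g

30280 g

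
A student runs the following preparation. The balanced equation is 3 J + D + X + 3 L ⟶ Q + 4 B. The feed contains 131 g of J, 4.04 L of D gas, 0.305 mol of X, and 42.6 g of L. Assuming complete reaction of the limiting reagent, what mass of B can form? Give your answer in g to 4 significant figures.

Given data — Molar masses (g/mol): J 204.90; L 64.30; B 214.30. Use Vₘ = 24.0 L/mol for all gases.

n(J) = 131.0 / 204.90 = 0.6393 mol
n(D) = 4.040 / 24.0 = 0.1683 mol
n(X) = 0.3050 mol
n(L) = 42.60 / 64.30 = 0.6625 mol
n/ν for J = 0.6393/3 = 0.2131
n/ν for D = 0.1683/1 = 0.1683
n/ν for X = 0.3050/1 = 0.3050
n/ν for L = 0.6625/3 = 0.2208
Smallest n/ν is D → limiting reagent.
n(B) = (4/1) × 0.1683 = 0.6732 mol
mass = 0.6732 × 214.30 = 144.3 g

144.3 g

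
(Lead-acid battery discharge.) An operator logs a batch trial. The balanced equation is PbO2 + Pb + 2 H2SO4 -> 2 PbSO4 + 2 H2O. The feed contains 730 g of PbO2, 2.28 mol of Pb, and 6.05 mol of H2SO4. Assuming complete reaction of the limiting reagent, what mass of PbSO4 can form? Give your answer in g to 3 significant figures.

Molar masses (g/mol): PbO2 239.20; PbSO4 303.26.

n(PbO2) = 730.0 / 239.20 = 3.052 mol
n(Pb) = 2.280 mol
n(H2SO4) = 6.050 mol
n/ν for PbO2 = 3.052/1 = 3.052
n/ν for Pb = 2.280/1 = 2.280
n/ν for H2SO4 = 6.050/2 = 3.025
Smallest n/ν is Pb → limiting reagent.
n(PbSO4) = (2/1) × 2.280 = 4.560 mol
mass = 4.560 × 303.26 = 1383 g

1380 g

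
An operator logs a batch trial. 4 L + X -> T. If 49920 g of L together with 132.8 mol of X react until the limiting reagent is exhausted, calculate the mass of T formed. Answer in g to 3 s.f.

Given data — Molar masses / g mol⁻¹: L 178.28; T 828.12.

n(L) = 49920 / 178.28 = 280.0 mol
n(X) = 132.8 mol
n/ν for L = 280.0/4 = 70.00
n/ν for X = 132.8/1 = 132.8
Smallest n/ν is L → limiting reagent.
n(T) = (1/4) × 280.0 = 70.00 mol
mass = 70.00 × 828.12 = 57970 g

58000 g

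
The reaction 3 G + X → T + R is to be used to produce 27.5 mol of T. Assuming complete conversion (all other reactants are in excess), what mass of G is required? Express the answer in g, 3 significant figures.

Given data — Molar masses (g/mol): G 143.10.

n(T) = 27.50 mol
n(G) = (3/1) × 27.50 = 82.50 mol
mass = 82.50 × 143.10 = 11810 g

11800 g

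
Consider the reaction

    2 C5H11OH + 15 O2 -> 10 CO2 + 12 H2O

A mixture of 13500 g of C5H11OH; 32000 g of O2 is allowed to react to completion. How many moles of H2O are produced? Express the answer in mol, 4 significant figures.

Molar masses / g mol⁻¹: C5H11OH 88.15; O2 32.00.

n(C5H11OH) = 13500 / 88.15 = 153.1 mol
n(O2) = 32000 / 32.00 = 1000 mol
n/ν for C5H11OH = 153.1/2 = 76.55
n/ν for O2 = 1000/15 = 66.67
Smallest n/ν is O2 → limiting reagent.
n(H2O) = (12/15) × 1000 = 800.0 mol

800.0 mol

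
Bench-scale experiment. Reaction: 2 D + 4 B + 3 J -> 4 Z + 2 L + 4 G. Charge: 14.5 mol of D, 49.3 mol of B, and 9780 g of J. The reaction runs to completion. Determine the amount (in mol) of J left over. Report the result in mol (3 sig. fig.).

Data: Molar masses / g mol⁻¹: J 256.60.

n(D) = 14.50 mol
n(B) = 49.30 mol
n(J) = 9780 / 256.60 = 38.11 mol
n/ν for D = 14.50/2 = 7.250
n/ν for B = 49.30/4 = 12.33
n/ν for J = 38.11/3 = 12.70
Smallest n/ν is D → limiting reagent.
J consumed = (3/2) × 14.50 = 21.75 mol
J remaining = 38.11 − 21.75 = 16.36 mol

16.4 mol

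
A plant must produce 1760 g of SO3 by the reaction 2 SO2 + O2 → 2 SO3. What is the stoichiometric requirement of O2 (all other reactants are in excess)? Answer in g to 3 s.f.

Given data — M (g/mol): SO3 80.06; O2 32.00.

352 g

n(SO3) = 1760 / 80.06 = 21.98 mol
n(O2) = (1/2) × 21.98 = 10.99 mol
mass = 10.99 × 32.00 = 351.7 g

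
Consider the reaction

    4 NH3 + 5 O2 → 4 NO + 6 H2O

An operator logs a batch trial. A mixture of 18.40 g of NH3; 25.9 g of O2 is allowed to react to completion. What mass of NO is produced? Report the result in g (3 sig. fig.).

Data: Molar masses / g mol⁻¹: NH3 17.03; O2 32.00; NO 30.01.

n(NH3) = 18.40 / 17.03 = 1.080 mol
n(O2) = 25.90 / 32.00 = 0.8094 mol
n/ν → NH3: 0.2700, O2: 0.1619; O2 is limiting.
n(NO) = (4/5) × 0.8094 = 0.6475 mol
mass = 0.6475 × 30.01 = 19.43 g

19.4 g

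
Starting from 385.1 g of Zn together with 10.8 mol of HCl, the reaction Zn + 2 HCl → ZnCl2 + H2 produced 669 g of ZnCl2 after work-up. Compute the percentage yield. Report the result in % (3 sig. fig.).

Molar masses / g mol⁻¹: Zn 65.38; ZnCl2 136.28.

n(Zn) = 385.1 / 65.38 = 5.890 mol
n(HCl) = 10.80 mol
n/ν for Zn = 5.890/1 = 5.890
n/ν for HCl = 10.80/2 = 5.400
Smallest n/ν is HCl → limiting reagent.
theoretical n(ZnCl2) = (1/2) × 10.80 = 5.400 mol → 735.9 g
% yield = 669 / 735.9 × 100 = 90.91 %

90.9 %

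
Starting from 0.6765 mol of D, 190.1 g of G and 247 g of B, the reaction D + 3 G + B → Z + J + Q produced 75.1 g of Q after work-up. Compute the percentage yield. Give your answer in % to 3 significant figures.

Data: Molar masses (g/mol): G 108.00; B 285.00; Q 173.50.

73.8 %

n(D) = 0.6765 mol
n(G) = 190.1 / 108.00 = 1.760 mol
n(B) = 247.0 / 285.00 = 0.8667 mol
n/ν for D = 0.6765/1 = 0.6765
n/ν for G = 1.760/3 = 0.5867
n/ν for B = 0.8667/1 = 0.8667
Smallest n/ν is G → limiting reagent.
theoretical n(Q) = (1/3) × 1.760 = 0.5867 mol → 101.8 g
% yield = 75.1 / 101.8 × 100 = 73.77 %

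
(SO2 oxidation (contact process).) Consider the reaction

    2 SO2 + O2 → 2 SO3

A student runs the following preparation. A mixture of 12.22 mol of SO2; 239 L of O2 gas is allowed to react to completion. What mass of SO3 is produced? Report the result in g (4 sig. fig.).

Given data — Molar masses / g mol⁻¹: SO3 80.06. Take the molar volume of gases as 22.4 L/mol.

n(SO2) = 12.22 mol
n(O2) = 239.0 / 22.4 = 10.67 mol
n/ν for SO2 = 12.22/2 = 6.110
n/ν for O2 = 10.67/1 = 10.67
Smallest n/ν is SO2 → limiting reagent.
n(SO3) = (2/2) × 12.22 = 12.22 mol
mass = 12.22 × 80.06 = 978.3 g

978.3 g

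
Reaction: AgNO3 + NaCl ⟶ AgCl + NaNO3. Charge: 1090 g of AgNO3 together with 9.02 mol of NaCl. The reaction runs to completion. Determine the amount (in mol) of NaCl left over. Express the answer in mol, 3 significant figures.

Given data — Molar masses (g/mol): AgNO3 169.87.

n(AgNO3) = 1090 / 169.87 = 6.417 mol
n(NaCl) = 9.020 mol
n/ν → AgNO3: 6.417, NaCl: 9.020; AgNO3 is limiting.
NaCl consumed = (1/1) × 6.417 = 6.417 mol
NaCl remaining = 9.020 − 6.417 = 2.603 mol

2.60 mol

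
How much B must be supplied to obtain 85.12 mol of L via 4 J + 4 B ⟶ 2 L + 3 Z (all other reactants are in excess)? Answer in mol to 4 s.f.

n(L) = 85.12 mol
n(B) = (4/2) × 85.12 = 170.2 mol

170.2 mol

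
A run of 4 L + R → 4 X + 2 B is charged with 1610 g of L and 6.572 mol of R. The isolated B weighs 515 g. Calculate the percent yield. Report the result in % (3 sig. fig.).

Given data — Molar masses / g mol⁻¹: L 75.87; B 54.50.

n(L) = 1610 / 75.87 = 21.22 mol
n(R) = 6.572 mol
n/ν → L: 5.305, R: 6.572; L is limiting.
theoretical n(B) = (2/4) × 21.22 = 10.61 mol → 578.2 g
% yield = 515 / 578.2 × 100 = 89.07 %

89.1 %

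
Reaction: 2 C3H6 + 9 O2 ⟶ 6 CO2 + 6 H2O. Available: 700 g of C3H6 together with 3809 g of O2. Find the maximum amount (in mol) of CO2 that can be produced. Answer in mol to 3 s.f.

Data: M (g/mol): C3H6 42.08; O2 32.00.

49.9 mol

n(C3H6) = 700.0 / 42.08 = 16.63 mol
n(O2) = 3809 / 32.00 = 119.0 mol
n/ν for C3H6 = 16.63/2 = 8.315
n/ν for O2 = 119.0/9 = 13.22
Smallest n/ν is C3H6 → limiting reagent.
n(CO2) = (6/2) × 16.63 = 49.89 mol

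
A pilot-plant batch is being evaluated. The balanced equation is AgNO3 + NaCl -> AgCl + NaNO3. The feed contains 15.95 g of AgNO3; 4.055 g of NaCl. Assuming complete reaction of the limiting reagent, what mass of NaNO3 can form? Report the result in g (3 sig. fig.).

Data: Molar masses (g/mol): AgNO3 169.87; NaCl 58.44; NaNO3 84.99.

5.90 g

n(AgNO3) = 15.95 / 169.87 = 0.09390 mol
n(NaCl) = 4.055 / 58.44 = 0.06939 mol
n/ν for AgNO3 = 0.09390/1 = 0.09390
n/ν for NaCl = 0.06939/1 = 0.06939
Smallest n/ν is NaCl → limiting reagent.
n(NaNO3) = (1/1) × 0.06939 = 0.06939 mol
mass = 0.06939 × 84.99 = 5.897 g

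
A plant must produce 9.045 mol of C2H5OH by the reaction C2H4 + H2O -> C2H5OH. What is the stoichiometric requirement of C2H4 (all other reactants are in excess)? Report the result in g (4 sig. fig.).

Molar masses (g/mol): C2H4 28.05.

n(C2H5OH) = 9.045 mol
n(C2H4) = (1/1) × 9.045 = 9.045 mol
mass = 9.045 × 28.05 = 253.7 g

253.7 g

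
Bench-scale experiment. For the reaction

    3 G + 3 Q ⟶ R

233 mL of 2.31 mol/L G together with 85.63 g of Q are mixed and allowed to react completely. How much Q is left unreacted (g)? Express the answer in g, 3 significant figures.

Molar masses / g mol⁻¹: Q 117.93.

n(G) = 2.31 × 233.0/1000 = 0.5382 mol
n(Q) = 85.63 / 117.93 = 0.7261 mol
n/ν → G: 0.1794, Q: 0.2420; G is limiting.
Q consumed = (3/3) × 0.5382 = 0.5382 mol
Q remaining = 0.7261 − 0.5382 = 0.1879 mol
mass = 0.1879 × 117.93 = 22.16 g

22.2 g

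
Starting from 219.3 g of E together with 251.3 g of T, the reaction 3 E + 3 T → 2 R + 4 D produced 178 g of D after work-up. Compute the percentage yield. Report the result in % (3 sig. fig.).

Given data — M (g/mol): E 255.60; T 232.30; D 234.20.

n(E) = 219.3 / 255.60 = 0.8580 mol
n(T) = 251.3 / 232.30 = 1.082 mol
n/ν → E: 0.2860, T: 0.3607; E is limiting.
theoretical n(D) = (4/3) × 0.8580 = 1.144 mol → 267.9 g
% yield = 178 / 267.9 × 100 = 66.44 %

66.4 %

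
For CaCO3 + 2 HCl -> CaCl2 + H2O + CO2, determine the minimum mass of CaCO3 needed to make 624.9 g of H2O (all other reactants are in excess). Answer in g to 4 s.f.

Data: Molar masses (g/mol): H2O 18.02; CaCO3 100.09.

n(H2O) = 624.9 / 18.02 = 34.68 mol
n(CaCO3) = (1/1) × 34.68 = 34.68 mol
mass = 34.68 × 100.09 = 3471 g

3471 g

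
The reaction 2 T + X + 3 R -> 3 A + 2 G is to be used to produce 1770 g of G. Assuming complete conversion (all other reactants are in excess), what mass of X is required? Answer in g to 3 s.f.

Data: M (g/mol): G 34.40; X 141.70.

3650 g

n(G) = 1770 / 34.40 = 51.45 mol
n(X) = (1/2) × 51.45 = 25.73 mol
mass = 25.73 × 141.70 = 3646 g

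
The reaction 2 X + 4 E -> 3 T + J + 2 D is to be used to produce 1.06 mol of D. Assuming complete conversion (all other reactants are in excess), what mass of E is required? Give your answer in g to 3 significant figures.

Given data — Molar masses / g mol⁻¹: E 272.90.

n(D) = 1.060 mol
n(E) = (4/2) × 1.060 = 2.120 mol
mass = 2.120 × 272.90 = 578.5 g

579 g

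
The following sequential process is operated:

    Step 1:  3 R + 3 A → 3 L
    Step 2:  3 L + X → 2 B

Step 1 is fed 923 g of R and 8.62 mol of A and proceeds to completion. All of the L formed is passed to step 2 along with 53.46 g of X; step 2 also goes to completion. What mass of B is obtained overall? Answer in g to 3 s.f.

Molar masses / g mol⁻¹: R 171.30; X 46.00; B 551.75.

1280 g

Step 1:
n(R) = 923.0 / 171.30 = 5.388 mol
n(A) = 8.620 mol
n/ν for R = 5.388/3 = 1.796
n/ν for A = 8.620/3 = 2.873
Smallest n/ν is R → limiting reagent.
n(L) produced = (3/3) × 5.388 = 5.388 mol
Step 2:
n(L) available = 5.388 mol
n(X) = 53.46 / 46.00 = 1.162 mol
n/ν for L = 5.388/3 = 1.796
n/ν for X = 1.162/1 = 1.162
Smallest n/ν is X → limiting reagent.
n(B) = (2/1) × 1.162 = 2.324 mol
mass = 2.324 × 551.75 = 1282 g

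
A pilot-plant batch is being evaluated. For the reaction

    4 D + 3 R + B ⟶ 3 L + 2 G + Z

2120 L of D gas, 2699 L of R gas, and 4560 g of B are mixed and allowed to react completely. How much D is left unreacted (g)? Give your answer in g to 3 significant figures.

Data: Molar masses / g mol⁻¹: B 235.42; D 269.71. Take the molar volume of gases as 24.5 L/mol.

n(D) = 2120 / 24.5 = 86.53 mol
n(R) = 2699 / 24.5 = 110.2 mol
n(B) = 4560 / 235.42 = 19.37 mol
n/ν → D: 21.63, R: 36.73, B: 19.37; B is limiting.
D consumed = (4/1) × 19.37 = 77.48 mol
D remaining = 86.53 − 77.48 = 9.050 mol
mass = 9.050 × 269.71 = 2441 g

2440 g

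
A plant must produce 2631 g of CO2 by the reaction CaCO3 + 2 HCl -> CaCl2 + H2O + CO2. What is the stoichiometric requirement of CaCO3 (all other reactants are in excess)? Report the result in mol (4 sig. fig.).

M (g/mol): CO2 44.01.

n(CO2) = 2631 / 44.01 = 59.78 mol
n(CaCO3) = (1/1) × 59.78 = 59.78 mol

59.78 mol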